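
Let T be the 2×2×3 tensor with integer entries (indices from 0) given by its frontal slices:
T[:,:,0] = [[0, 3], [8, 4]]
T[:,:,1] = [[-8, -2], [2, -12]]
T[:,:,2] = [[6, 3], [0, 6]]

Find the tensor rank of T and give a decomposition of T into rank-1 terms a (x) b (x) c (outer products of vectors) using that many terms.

rank(T) = 3

Lower bound: the mode-3 unfolding of T (rows indexed by k, columns by (i,j) = (0,0), (0,1), (1,0), (1,1)) is [[0, 3, 8, 4], [-8, -2, 2, -12], [6, 3, 0, 6]].
There the 3×3 minor on rows k ∈ {0, 1, 2}, columns (i,j) ∈ {(0,0), (0,1), (1,0)} is det [[0, 3, 8], [-8, -2, 2], [6, 3, 0]] = -60 ≠ 0, so this unfolding has rank ≥ 3; CP rank is at least every unfolding rank, so rank(T) ≥ 3. (This is only a lower bound: in general the CP rank may exceed every unfolding rank, so we still need to exhibit 3 rank-1 terms summing to T.)
Upper bound: T is a sum of 3 rank-1 terms, T = [0, 1] (x) [1, 2] (x) [2, -2, 0] + [1, -2] (x) [2, -1] (x) [-1, -2, 1] + [1, 1] (x) [1, 1] (x) [2, -4, 4] (written with every a and b primitive with positive leading entry and the scale carried by c; CP decompositions are not unique, and this one is verified by expanding entrywise), so rank(T) ≤ 3.
These bounds meet, so rank(T) = 3.
Check entry T[1,1,2] = 6: (1)·(2)·(0) + (-2)·(-1)·(1) + (1)·(1)·(4) = 6.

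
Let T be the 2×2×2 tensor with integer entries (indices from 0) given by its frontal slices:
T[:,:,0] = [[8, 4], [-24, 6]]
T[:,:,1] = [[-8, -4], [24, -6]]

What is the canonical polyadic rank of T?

2

Lower bound: the mode-2 unfolding of T (rows indexed by j, columns by (i,k) = (0,0), (0,1), (1,0), (1,1)) is [[8, -8, -24, 24], [4, -4, 6, -6]].
There the 2×2 minor on rows j ∈ {0, 1}, columns (i,k) ∈ {(0,0), (1,0)} is det [[8, -24], [4, 6]] = 144 ≠ 0, so this unfolding has rank ≥ 2; CP rank is at least every unfolding rank, so rank(T) ≥ 2. (Unfolding ranks only ever bound the CP rank from below — rank(T) can be strictly larger than all of them — so the matching upper bound has to come from an explicit 2-term decomposition.)
Upper bound — finding two terms. Every mode-3 slice of T is a multiple of one matrix: T[:,:,k] = c[k]·M with c = (1, -1) and M = [[8, 4], [-24, 6]] (rows indexed by i, columns by j). So it suffices to write M as a sum of two rank-1 matrices.
Splitting M by its rows (i = 0, 1), M = (1, 0)(8, 4)ᵀ + (0, 1)(-24, 6)ᵀ.
Hence T = (1, 0) ∘ (8, 4) ∘ (1, -1) + (0, 1) ∘ (-24, 6) ∘ (1, -1), so rank(T) ≤ 2.
These bounds meet, so rank(T) = 2.
Check entry T[1,0,1] = 24: (0)·(8)·(-1) + (1)·(-24)·(-1) = 24.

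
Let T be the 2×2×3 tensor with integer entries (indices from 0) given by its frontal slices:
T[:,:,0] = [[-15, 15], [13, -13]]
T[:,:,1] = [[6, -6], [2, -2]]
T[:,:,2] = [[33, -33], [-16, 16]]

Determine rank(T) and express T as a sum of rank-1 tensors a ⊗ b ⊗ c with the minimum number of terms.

rank(T) = 2

Lower bound: in the mode-3 unfolding of T (rows indexed by k, columns by (i,j)) the 2×2 minor on rows k ∈ {0, 1}, columns (i,j) ∈ {(0,0), (1,0)} is det [[-15, 13], [6, 2]] = -108 ≠ 0, so that unfolding has rank ≥ 2 and hence rank(T) ≥ 2 (CP rank is at least every unfolding rank, though it can be larger).
Upper bound: T[:,j,:] = b[j]·M for every slice, with b = [1, -1] and M = [[-15, 6, 33], [13, 2, -16]] (rows i, columns k).
Splitting M by its rows (i = 0, 1), M = [1, 0][-15, 6, 33]ᵀ + [0, 1][13, 2, -16]ᵀ.
Hence T = [1, 0] ⊗ [1, -1] ⊗ [-15, 6, 33] + [0, 1] ⊗ [1, -1] ⊗ [13, 2, -16], so rank(T) ≤ 2.
These bounds meet, so rank(T) = 2.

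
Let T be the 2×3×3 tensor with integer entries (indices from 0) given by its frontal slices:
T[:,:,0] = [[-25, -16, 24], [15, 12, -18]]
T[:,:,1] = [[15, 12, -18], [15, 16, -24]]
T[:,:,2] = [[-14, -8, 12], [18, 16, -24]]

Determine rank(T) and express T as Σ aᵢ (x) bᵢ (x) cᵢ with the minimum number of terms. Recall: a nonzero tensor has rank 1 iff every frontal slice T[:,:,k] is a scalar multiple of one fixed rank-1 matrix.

Lower bound: the mode-3 unfolding of T (rows indexed by k, columns by (i,j) = (0,0), (0,1), (0,2), (1,0), (1,1), (1,2)) is [[-25, -16, 24, 15, 12, -18], [15, 12, -18, 15, 16, -24], [-14, -8, 12, 18, 16, -24]].
There the 2×2 minor on rows k ∈ {0, 1}, columns (i,j) ∈ {(0,0), (0,1)} is det [[-25, -16], [15, 12]] = -60 ≠ 0, so this unfolding has rank ≥ 2; CP rank is at least every unfolding rank, so rank(T) ≥ 2. (Flattening ranks never certify an upper bound on CP rank; for that we must actually write T with 2 rank-1 terms.)
Upper bound — finding two terms. Write S_k = T[:,:,k] for the frontal slices: S₀ = [[-25, -16, 24], [15, 12, -18]], S₁ = [[15, 12, -18], [15, 16, -24]], S₂ = [[-14, -8, 12], [18, 16, -24]].
If T = a₁ (x) b₁ (x) c₁ + a₂ (x) b₂ (x) c₂ then each S_k = c₁[k]·a₁b₁ᵀ + c₂[k]·a₂b₂ᵀ. S₀ and S₁ are linearly independent, so a₁b₁ᵀ and a₂b₂ᵀ must span the same plane of matrices: they are the rank-1 matrices of the form x·S₀ + y·S₁.
The 2×2 minor of x·S₀ + y·S₁ on rows {0,1}, columns {0,1} is −60·x² − 160·xy + 60·y² = (-20)·(x + 3·y)(3·x − y), vanishing at (x:y) = (3:-1) and (1:3).
M₁ = 3·S₀ − S₁ = [[-90, -60, 90], [30, 20, -30]] = (-10)·(3, -1)(3, 2, -3)ᵀ and M₂ = S₀ + 3·S₁ = [[20, 20, -30], [60, 60, -90]] = 10·(1, 3)(2, 2, -3)ᵀ, so take a₁ = (3, -1), b₁ = (3, 2, -3), a₂ = (1, 3), b₂ = (2, 2, -3).
Each slice is an integer combination of E₁ = a₁b₁ᵀ and E₂ = a₂b₂ᵀ: S₀ = −3·E₁ + E₂, S₁ = E₁ + 3·E₂, S₂ = −2·E₁ + 2·E₂; reading off coefficients, c₁ = (-3, 1, -2) and c₂ = (1, 3, 2).
Hence T = (3, -1) (x) (3, 2, -3) (x) (-3, 1, -2) + (1, 3) (x) (2, 2, -3) (x) (1, 3, 2), so rank(T) ≤ 2.
These bounds meet, so rank(T) = 2.

rank(T) = 2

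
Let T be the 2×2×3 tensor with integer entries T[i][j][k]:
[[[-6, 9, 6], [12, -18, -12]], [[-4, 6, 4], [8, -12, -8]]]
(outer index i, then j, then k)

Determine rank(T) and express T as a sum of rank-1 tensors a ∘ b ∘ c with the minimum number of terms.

Lower bound: T ≠ 0 (e.g. T[0,0,0] = -6), so rank(T) ≥ 1.
Upper bound: if T = a ∘ b ∘ c then every fibre of T is a multiple of the corresponding factor, so read the factors off the fibres through the nonzero entry T[0,0,0] = -6.
The mode-1 fibre T[:,0,0] = [-6, -4] gives a = [3, 2] (primitive direction); the mode-2 fibre T[0,:,0] = [-6, 12] gives b = [1, -2]; then c[k] = T[0,0,k] / (a[0]·b[0]) = [-6, 9, 6] / 3 = [-2, 3, 2].
Expanding [3, 2] ∘ [1, -2] ∘ [-2, 3, 2] reproduces all 12 entries of T, so T = [3, 2] ∘ [1, -2] ∘ [-2, 3, 2] and rank(T) ≤ 1.
These bounds meet, so rank(T) = 1.

rank(T) = 1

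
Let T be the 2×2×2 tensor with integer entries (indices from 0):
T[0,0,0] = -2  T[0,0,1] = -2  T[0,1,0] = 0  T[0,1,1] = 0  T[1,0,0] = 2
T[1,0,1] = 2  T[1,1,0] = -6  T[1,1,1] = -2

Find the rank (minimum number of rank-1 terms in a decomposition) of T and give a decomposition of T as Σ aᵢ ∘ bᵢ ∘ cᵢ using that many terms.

Lower bound: the mode-3 unfolding of T (rows indexed by k, columns by (i,j) = (0,0), (0,1), (1,0), (1,1)) is [[-2, 0, 2, -6], [-2, 0, 2, -2]].
There the 2×2 minor on rows k ∈ {0, 1}, columns (i,j) ∈ {(0,0), (1,1)} is det [[-2, -6], [-2, -2]] = -8 ≠ 0, so this unfolding has rank ≥ 2; CP rank is at least every unfolding rank, so rank(T) ≥ 2. (Flattening ranks never certify an upper bound on CP rank; for that we must actually write T with 2 rank-1 terms.)
Upper bound — finding two terms. Write S_k = T[:,:,k] for the frontal slices: S₀ = [[-2, 0], [2, -6]], S₁ = [[-2, 0], [2, -2]].
If T = a₁ ∘ b₁ ∘ c₁ + a₂ ∘ b₂ ∘ c₂ then each S_k = c₁[k]·a₁b₁ᵀ + c₂[k]·a₂b₂ᵀ. S₀ and S₁ are linearly independent, so a₁b₁ᵀ and a₂b₂ᵀ must span the same plane of matrices: they are the rank-1 matrices of the form x·S₀ + y·S₁.
det(x·S₀ + y·S₁) is 12·x² + 16·xy + 4·y² = 4·(x + y)(3·x + y), vanishing at (x:y) = (1:-1) and (1:-3).
M₁ = S₀ − S₁ = [[0, 0], [0, -4]] = (-4)·(0, 1)(0, 1)ᵀ and M₂ = S₀ − 3·S₁ = [[4, 0], [-4, 0]] = 4·(1, -1)(1, 0)ᵀ, so take a₁ = (0, 1), b₁ = (0, 1), a₂ = (1, -1), b₂ = (1, 0).
Each slice is an integer combination of E₁ = a₁b₁ᵀ and E₂ = a₂b₂ᵀ: S₀ = −6·E₁ − 2·E₂, S₁ = −2·E₁ − 2·E₂; reading off coefficients, c₁ = (-6, -2) and c₂ = (-2, -2).
Hence T = (0, 1) ∘ (0, 1) ∘ (-6, -2) + (1, -1) ∘ (1, 0) ∘ (-2, -2), so rank(T) ≤ 2.
These bounds meet, so rank(T) = 2.

rank(T) = 2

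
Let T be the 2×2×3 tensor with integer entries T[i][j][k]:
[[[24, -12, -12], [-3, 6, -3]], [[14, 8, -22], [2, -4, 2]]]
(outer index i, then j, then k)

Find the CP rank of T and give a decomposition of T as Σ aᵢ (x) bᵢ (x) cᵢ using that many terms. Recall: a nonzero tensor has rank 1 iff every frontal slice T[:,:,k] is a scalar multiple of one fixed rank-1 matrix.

rank(T) = 2

Lower bound: in the mode-2 unfolding of T (rows indexed by j, columns by (i,k)) the 2×2 minor on rows j ∈ {0, 1}, columns (i,k) ∈ {(0,0), (0,1)} is det [[24, -12], [-3, 6]] = 108 ≠ 0, so that unfolding has rank ≥ 2 and hence rank(T) ≥ 2 (CP rank is at least every unfolding rank, though it can be larger).
Upper bound: with S_k = T[:,:,k], the two rank-1 terms a₁b₁ᵀ, a₂b₂ᵀ are the rank-1 members of the pencil x·S₀ + y·S₁.
det(x·S₀ + y·S₁) is 90·x² − 180·xy = 90·(x − 2·y)(x), vanishing at (x:y) = (2:1) and (0:1).
M₁ = 2·S₀ + S₁ = [[36, 0], [36, 0]] = 36·[1, 1][1, 0]ᵀ and M₂ = S₁ = [[-12, 6], [8, -4]] = (-2)·[3, -2][2, -1]ᵀ, so take a₁ = [1, 1], b₁ = [1, 0], a₂ = [3, -2], b₂ = [2, -1].
Each slice is an integer combination of E₁ = a₁b₁ᵀ and E₂ = a₂b₂ᵀ: S₀ = 18·E₁ + E₂, S₁ = −2·E₂, S₂ = −18·E₁ + E₂; reading off coefficients, c₁ = [18, 0, -18] and c₂ = [1, -2, 1].
Hence T = [1, 1] (x) [1, 0] (x) [18, 0, -18] + [3, -2] (x) [2, -1] (x) [1, -2, 1], so rank(T) ≤ 2.
These bounds meet, so rank(T) = 2.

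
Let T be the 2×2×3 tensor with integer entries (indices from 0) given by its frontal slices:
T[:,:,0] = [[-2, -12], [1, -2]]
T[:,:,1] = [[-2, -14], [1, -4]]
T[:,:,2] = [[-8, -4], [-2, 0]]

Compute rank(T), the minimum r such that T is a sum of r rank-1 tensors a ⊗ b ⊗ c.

3

Lower bound: the mode-3 unfolding of T (rows indexed by k, columns by (i,j) = (0,0), (0,1), (1,0), (1,1)) is [[-2, -12, 1, -2], [-2, -14, 1, -4], [-8, -4, -2, 0]].
There the 3×3 minor on rows k ∈ {0, 1, 2}, columns (i,j) ∈ {(0,0), (0,1), (1,0)} is det [[-2, -12, 1], [-2, -14, 1], [-8, -4, -2]] = -24 ≠ 0, so this unfolding has rank ≥ 3; CP rank is at least every unfolding rank, so rank(T) ≥ 3. (Flattening ranks never certify an upper bound on CP rank; for that we must actually write T with 3 rank-1 terms.)
Upper bound: T is a sum of 3 rank-1 terms, T = (1, 0) ⊗ (1, 2) ⊗ (-4, -4, -4) + (1, 1) ⊗ (0, 1) ⊗ (0, -2, -4) + (2, 1) ⊗ (1, -2) ⊗ (1, 1, -2) (one valid choice — decompositions are not unique — normalised so each a, b is primitive with positive first nonzero entry; check it by expanding all entries), so rank(T) ≤ 3.
These bounds meet, so rank(T) = 3.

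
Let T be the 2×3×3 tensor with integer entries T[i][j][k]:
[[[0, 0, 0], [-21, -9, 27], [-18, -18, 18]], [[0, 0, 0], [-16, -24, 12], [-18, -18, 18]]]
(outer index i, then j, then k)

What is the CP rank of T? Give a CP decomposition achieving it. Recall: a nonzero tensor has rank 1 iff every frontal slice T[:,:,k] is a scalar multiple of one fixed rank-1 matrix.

Lower bound: the mode-1 unfolding of T (rows indexed by i, columns by (j,k) = (0,0), (0,1), (0,2), (1,0), (1,1), (1,2), (2,0), (2,1), (2,2)) is [[0, 0, 0, -21, -9, 27, -18, -18, 18], [0, 0, 0, -16, -24, 12, -18, -18, 18]].
There the 2×2 minor on rows i ∈ {0, 1}, columns (j,k) ∈ {(1,0), (1,1)} is det [[-21, -9], [-16, -24]] = 360 ≠ 0, so this unfolding has rank ≥ 2; CP rank is at least every unfolding rank, so rank(T) ≥ 2. (Unfolding ranks only ever bound the CP rank from below — rank(T) can be strictly larger than all of them — so the matching upper bound has to come from an explicit 2-term decomposition.)
Upper bound — finding two terms. Write S_k = T[:,:,k] for the frontal slices: S₀ = [[0, -21, -18], [0, -16, -18]], S₁ = [[0, -9, -18], [0, -24, -18]], S₂ = [[0, 27, 18], [0, 12, 18]].
If T = a₁ (x) b₁ (x) c₁ + a₂ (x) b₂ (x) c₂ then each S_k = c₁[k]·a₁b₁ᵀ + c₂[k]·a₂b₂ᵀ. S₀ and S₁ are linearly independent, so a₁b₁ᵀ and a₂b₂ᵀ must span the same plane of matrices: they are the rank-1 matrices of the form x·S₀ + y·S₁.
The 2×2 minor of x·S₀ + y·S₁ on rows {0,1}, columns {1,2} is 90·x² − 180·xy − 270·y² = 90·(x − 3·y)(x + y), vanishing at (x:y) = (3:1) and (1:-1).
M₁ = 3·S₀ + S₁ = [[0, -72, -72], [0, -72, -72]] = (-72)·[1, 1][0, 1, 1]ᵀ and M₂ = S₀ − S₁ = [[0, -12, 0], [0, 8, 0]] = (-4)·[3, -2][0, 1, 0]ᵀ, so take a₁ = [1, 1], b₁ = [0, 1, 1], a₂ = [3, -2], b₂ = [0, 1, 0].
Each slice is an integer combination of E₁ = a₁b₁ᵀ and E₂ = a₂b₂ᵀ: S₀ = −18·E₁ − E₂, S₁ = −18·E₁ + 3·E₂, S₂ = 18·E₁ + 3·E₂; reading off coefficients, c₁ = [-18, -18, 18] and c₂ = [-1, 3, 3].
Hence T = [1, 1] (x) [0, 1, 1] (x) [-18, -18, 18] + [3, -2] (x) [0, 1, 0] (x) [-1, 3, 3], so rank(T) ≤ 2.
These bounds meet, so rank(T) = 2.
Check entry T[0,2,2] = 18: (1)·(1)·(18) + (3)·(0)·(3) = 18.

rank(T) = 2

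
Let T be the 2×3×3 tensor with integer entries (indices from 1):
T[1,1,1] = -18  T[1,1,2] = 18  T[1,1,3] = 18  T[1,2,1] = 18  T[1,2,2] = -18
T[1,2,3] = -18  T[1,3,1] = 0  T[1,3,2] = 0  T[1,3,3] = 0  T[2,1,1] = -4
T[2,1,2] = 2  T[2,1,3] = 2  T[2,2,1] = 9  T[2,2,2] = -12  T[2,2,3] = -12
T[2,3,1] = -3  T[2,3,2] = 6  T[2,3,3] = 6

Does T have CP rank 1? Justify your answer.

No

The mode-1 unfolding of T (rows indexed by i, columns by (j,k) = (1,1), (1,2), (1,3), (2,1), (2,2), (2,3), (3,1), (3,2), (3,3)) is [[-18, 18, 18, 18, -18, -18, 0, 0, 0], [-4, 2, 2, 9, -12, -12, -3, 6, 6]].
There the 2×2 minor on rows i ∈ {1, 2}, columns (j,k) ∈ {(1,1), (1,2)} is det [[-18, 18], [-4, 2]] = 36 ≠ 0, so this unfolding has rank ≥ 2; CP rank is at least every unfolding rank, so rank(T) ≥ 2.
In particular rank(T) ≥ 2 > 1, so T is not rank-1.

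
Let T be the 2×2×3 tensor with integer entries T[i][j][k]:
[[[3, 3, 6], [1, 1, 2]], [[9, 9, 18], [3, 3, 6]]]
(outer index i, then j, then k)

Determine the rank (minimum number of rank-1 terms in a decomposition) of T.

1

Lower bound: T ≠ 0 (e.g. T[0,0,0] = 3), so rank(T) ≥ 1.
Upper bound: the mode-1 fibre T[:,0,0] = [3, 9] gives a = [1, 3] (primitive direction); the mode-2 fibre T[0,:,0] = [3, 1] gives b = [3, 1]; then c[k] = T[0,0,k] / (a[0]·b[0]) = [3, 3, 6] / 3 = [1, 1, 2].
Expanding [1, 3] (x) [3, 1] (x) [1, 1, 2] reproduces all 12 entries of T, so T = [1, 3] (x) [3, 1] (x) [1, 1, 2] and rank(T) ≤ 1.
These bounds meet, so rank(T) = 1.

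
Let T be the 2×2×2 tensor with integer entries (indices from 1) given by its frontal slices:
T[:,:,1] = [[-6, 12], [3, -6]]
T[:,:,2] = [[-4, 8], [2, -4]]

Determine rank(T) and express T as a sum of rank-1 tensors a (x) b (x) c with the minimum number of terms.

rank(T) = 1

Lower bound: T ≠ 0 (e.g. T[1,1,1] = -6), so rank(T) ≥ 1.
Upper bound: if T = a (x) b (x) c then every fibre of T is a multiple of the corresponding factor, so read the factors off the fibres through the nonzero entry T[1,1,1] = -6.
The mode-1 fibre T[:,1,1] = [-6, 3] gives a = [2, -1] (primitive direction); the mode-2 fibre T[1,:,1] = [-6, 12] gives b = [1, -2]; then c[k] = T[1,1,k] / (a[1]·b[1]) = [-6, -4] / 2 = [-3, -2].
Expanding [2, -1] (x) [1, -2] (x) [-3, -2] reproduces all 8 entries of T, so T = [2, -1] (x) [1, -2] (x) [-3, -2] and rank(T) ≤ 1.
These bounds meet, so rank(T) = 1.
Check entry T[2,2,1] = -6: (-1)·(-2)·(-3) = -6.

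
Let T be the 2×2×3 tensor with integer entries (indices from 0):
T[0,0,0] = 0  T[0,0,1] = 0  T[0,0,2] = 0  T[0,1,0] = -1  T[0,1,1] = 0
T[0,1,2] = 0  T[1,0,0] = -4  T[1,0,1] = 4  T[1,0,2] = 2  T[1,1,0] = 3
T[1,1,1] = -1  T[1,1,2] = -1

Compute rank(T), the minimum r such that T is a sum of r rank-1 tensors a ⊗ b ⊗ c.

Lower bound: the mode-3 unfolding of T (rows indexed by k, columns by (i,j) = (0,0), (0,1), (1,0), (1,1)) is [[0, -1, -4, 3], [0, 0, 4, -1], [0, 0, 2, -1]].
There the 3×3 minor on rows k ∈ {0, 1, 2}, columns (i,j) ∈ {(0,1), (1,0), (1,1)} is det [[-1, -4, 3], [0, 4, -1], [0, 2, -1]] = 2 ≠ 0, so this unfolding has rank ≥ 3; CP rank is at least every unfolding rank, so rank(T) ≥ 3. (This is only a lower bound: in general the CP rank may exceed every unfolding rank, so we still need to exhibit 3 rank-1 terms summing to T.)
Upper bound: T is a sum of 3 rank-1 terms, T = (0, 1) ⊗ (0, 1) ⊗ (2, 1, 0) + (0, 1) ⊗ (2, -1) ⊗ (-2, 2, 1) + (1, 1) ⊗ (0, 1) ⊗ (-1, 0, 0) (written with every a and b primitive with positive leading entry and the scale carried by c; CP decompositions are not unique, and this one is verified by expanding entrywise), so rank(T) ≤ 3.
These bounds meet, so rank(T) = 3.
Check entry T[1,1,1] = -1: (1)·(1)·(1) + (1)·(-1)·(2) + (1)·(1)·(0) = -1.

3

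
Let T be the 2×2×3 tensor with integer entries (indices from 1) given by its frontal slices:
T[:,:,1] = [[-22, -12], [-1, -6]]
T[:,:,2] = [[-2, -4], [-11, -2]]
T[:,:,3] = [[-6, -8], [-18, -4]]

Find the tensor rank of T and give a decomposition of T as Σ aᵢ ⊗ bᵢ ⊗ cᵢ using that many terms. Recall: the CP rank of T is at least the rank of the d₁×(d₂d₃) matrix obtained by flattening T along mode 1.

Lower bound: in the mode-1 unfolding of T (rows indexed by i, columns by (j,k)) the 2×2 minor on rows i ∈ {1, 2}, columns (j,k) ∈ {(1,1), (1,2)} is det [[-22, -2], [-1, -11]] = 240 ≠ 0, so that unfolding has rank ≥ 2 and hence rank(T) ≥ 2 (CP rank is at least every unfolding rank, though it can be larger).
Upper bound: with S_k = T[:,:,k], the two rank-1 terms a₁b₁ᵀ, a₂b₂ᵀ are the rank-1 members of the pencil x·S₁ + y·S₂.
det(x·S₁ + y·S₂) is 120·x² − 80·xy − 40·y² = 40·(x − y)(3·x + y), vanishing at (x:y) = (1:1) and (1:-3).
M₁ = S₁ + S₂ = [[-24, -16], [-12, -8]] = (-4)·(2, 1)(3, 2)ᵀ and M₂ = S₁ − 3·S₂ = [[-16, 0], [32, 0]] = (-16)·(1, -2)(1, 0)ᵀ, so take a₁ = (2, 1), b₁ = (3, 2), a₂ = (1, -2), b₂ = (1, 0).
Each slice is an integer combination of E₁ = a₁b₁ᵀ and E₂ = a₂b₂ᵀ: S₁ = −3·E₁ − 4·E₂, S₂ = −E₁ + 4·E₂, S₃ = −2·E₁ + 6·E₂; reading off coefficients, c₁ = (-3, -1, -2) and c₂ = (-4, 4, 6).
Hence T = (2, 1) ⊗ (3, 2) ⊗ (-3, -1, -2) + (1, -2) ⊗ (1, 0) ⊗ (-4, 4, 6), so rank(T) ≤ 2.
These bounds meet, so rank(T) = 2.

rank(T) = 2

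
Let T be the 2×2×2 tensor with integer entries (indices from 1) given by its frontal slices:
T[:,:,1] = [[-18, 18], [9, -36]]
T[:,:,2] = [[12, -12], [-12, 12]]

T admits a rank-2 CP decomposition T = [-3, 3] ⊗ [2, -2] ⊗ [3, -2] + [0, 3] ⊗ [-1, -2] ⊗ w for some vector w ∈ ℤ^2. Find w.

Subtract the known terms from T to get the rank-1 residual R = [0, 3] ⊗ [-1, -2] ⊗ w, so R[i,j,k] = a[i]·b[j]·w[k]. Pick indices with nonzero a[2]·b[1] = (3)·(-1) = -3. Only the fibre through (2,1,·) is needed: R[2,1,:] = T[2,1,:] − Σₗ aₗ[2]bₗ[1]cₗ = [9, -12] − (3)·(2)·[3, -2] = [-9, 0]. Then w[k] = R[2,1,k] / -3 for each k, giving w = [-9, 0] / -3 = [3, 0].

w = [3, 0]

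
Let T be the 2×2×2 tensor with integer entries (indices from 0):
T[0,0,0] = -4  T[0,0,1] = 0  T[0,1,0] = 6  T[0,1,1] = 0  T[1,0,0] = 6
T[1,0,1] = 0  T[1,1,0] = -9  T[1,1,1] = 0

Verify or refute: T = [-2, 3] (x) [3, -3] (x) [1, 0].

No

Reconstruct entry (0,0,0) from the claimed factors: Σₗ aₗ[0]bₗ[0]cₗ[0] = (-2)·(3)·(1) = -6, but T[0,0,0] = -4. The claim is false.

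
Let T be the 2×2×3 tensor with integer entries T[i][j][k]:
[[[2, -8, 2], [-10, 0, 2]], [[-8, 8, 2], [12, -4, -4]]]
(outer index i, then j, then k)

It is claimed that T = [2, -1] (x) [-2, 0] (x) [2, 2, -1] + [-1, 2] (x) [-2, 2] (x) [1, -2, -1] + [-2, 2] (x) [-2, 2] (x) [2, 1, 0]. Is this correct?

Reconstruct entrywise from the claimed factors. For example, T[0,1,0] = -10 and Σₗ aₗ[0]bₗ[1]cₗ[0] = (2)·(0)·(2) + (-1)·(2)·(1) + (-2)·(2)·(2) = -10; checking all 12 entries, every one matches. The claim holds.

Yes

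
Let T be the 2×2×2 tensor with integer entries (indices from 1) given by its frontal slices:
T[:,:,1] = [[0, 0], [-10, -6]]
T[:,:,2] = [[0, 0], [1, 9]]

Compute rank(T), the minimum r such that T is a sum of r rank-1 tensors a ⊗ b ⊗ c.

2

Lower bound: the mode-3 unfolding of T (rows indexed by k, columns by (i,j) = (1,1), (1,2), (2,1), (2,2)) is [[0, 0, -10, -6], [0, 0, 1, 9]].
There the 2×2 minor on rows k ∈ {1, 2}, columns (i,j) ∈ {(2,1), (2,2)} is det [[-10, -6], [1, 9]] = -84 ≠ 0, so this unfolding has rank ≥ 2; CP rank is at least every unfolding rank, so rank(T) ≥ 2. (This is only a lower bound: in general the CP rank may exceed every unfolding rank, so we still need to exhibit 2 rank-1 terms summing to T.)
Upper bound — finding two terms. Every mode-1 slice of T is a multiple of one matrix: T[i,:,:] = a[i]·M with a = [0, 1] and M = [[-10, 1], [-6, 9]] (rows indexed by j, columns by k). So it suffices to write M as a sum of two rank-1 matrices.
Splitting M by its rows (j = 1, 2), M = [1, 0][-10, 1]ᵀ + [0, 1][-6, 9]ᵀ.
Hence T = [0, 1] ⊗ [1, 0] ⊗ [-10, 1] + [0, 1] ⊗ [0, 1] ⊗ [-6, 9], so rank(T) ≤ 2.
These bounds meet, so rank(T) = 2.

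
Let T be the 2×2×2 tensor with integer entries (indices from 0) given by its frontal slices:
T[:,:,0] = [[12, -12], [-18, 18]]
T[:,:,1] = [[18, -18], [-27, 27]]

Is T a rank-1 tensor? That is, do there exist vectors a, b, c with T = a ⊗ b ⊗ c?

If T = a ⊗ b ⊗ c then every fibre of T is a multiple of the corresponding factor, so read the factors off the fibres through the nonzero entry T[0,0,0] = 12.
The mode-1 fibre T[:,0,0] = [12, -18] gives a = [2, -3] (primitive direction); the mode-2 fibre T[0,:,0] = [12, -12] gives b = [1, -1]; then c[k] = T[0,0,k] / (a[0]·b[0]) = [12, 18] / 2 = [6, 9].
Expanding [2, -3] ⊗ [1, -1] ⊗ [6, 9] reproduces all 8 entries of T, so T = [2, -3] ⊗ [1, -1] ⊗ [6, 9] and rank(T) ≤ 1.
Equivalently every frontal slice T[:,:,k] is c[k] times the rank-1 matrix [2, -3] ⊗ [1, -1]. So T has rank 1 (it is nonzero).

Yes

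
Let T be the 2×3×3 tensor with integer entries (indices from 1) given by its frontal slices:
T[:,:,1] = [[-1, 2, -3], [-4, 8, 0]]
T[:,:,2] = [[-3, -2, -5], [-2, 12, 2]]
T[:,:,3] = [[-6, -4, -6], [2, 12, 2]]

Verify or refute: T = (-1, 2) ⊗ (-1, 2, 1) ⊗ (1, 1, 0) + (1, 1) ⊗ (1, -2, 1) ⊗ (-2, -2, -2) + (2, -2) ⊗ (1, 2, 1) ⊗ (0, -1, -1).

No

Reconstruct entry (1,1,3) from the claimed factors: Σₗ aₗ[1]bₗ[1]cₗ[3] = (-1)·(-1)·(0) + (1)·(1)·(-2) + (2)·(1)·(-1) = -4, but T[1,1,3] = -6. The claim is false.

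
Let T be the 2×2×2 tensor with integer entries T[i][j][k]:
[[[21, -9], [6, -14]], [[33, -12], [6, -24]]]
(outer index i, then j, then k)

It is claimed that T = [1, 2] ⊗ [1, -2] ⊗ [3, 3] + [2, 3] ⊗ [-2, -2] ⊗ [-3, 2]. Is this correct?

No

Reconstruct entry (0,0,0) from the claimed factors: Σₗ aₗ[0]bₗ[0]cₗ[0] = (1)·(1)·(3) + (2)·(-2)·(-3) = 15, but T[0,0,0] = 21. The claim is false.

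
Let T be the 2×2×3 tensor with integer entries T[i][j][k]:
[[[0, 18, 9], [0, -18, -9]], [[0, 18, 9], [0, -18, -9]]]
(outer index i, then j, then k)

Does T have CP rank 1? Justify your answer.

Yes

If T = a (x) b (x) c then every fibre of T is a multiple of the corresponding factor, so read the factors off the fibres through the nonzero entry T[0,0,1] = 18.
The mode-1 fibre T[:,0,1] = [18, 18] gives a = (1, 1) (primitive direction); the mode-2 fibre T[0,:,1] = [18, -18] gives b = (1, -1); then c[k] = T[0,0,k] / (a[0]·b[0]) = [0, 18, 9] / 1 = (0, 18, 9).
Expanding (1, 1) (x) (1, -1) (x) (0, 18, 9) reproduces all 12 entries of T, so T = (1, 1) (x) (1, -1) (x) (0, 18, 9) and rank(T) ≤ 1.
Equivalently every frontal slice T[:,:,k] is c[k] times the rank-1 matrix (1, 1) (x) (1, -1). So T has rank 1 (it is nonzero).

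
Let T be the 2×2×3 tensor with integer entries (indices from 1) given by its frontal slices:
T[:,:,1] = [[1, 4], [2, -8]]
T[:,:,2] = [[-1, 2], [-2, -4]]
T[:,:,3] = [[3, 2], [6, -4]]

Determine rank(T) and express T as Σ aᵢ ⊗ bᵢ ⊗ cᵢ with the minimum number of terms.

rank(T) = 2

Lower bound: the mode-1 unfolding of T (rows indexed by i, columns by (j,k) = (1,1), (1,2), (1,3), (2,1), (2,2), (2,3)) is [[1, -1, 3, 4, 2, 2], [2, -2, 6, -8, -4, -4]].
There the 2×2 minor on rows i ∈ {1, 2}, columns (j,k) ∈ {(1,1), (2,1)} is det [[1, 4], [2, -8]] = -16 ≠ 0, so this unfolding has rank ≥ 2; CP rank is at least every unfolding rank, so rank(T) ≥ 2. (Unfolding ranks only ever bound the CP rank from below — rank(T) can be strictly larger than all of them — so the matching upper bound has to come from an explicit 2-term decomposition.)
Upper bound — finding two terms. Write S_k = T[:,:,k] for the frontal slices: S₁ = [[1, 4], [2, -8]], S₂ = [[-1, 2], [-2, -4]], S₃ = [[3, 2], [6, -4]].
If T = a₁ ⊗ b₁ ⊗ c₁ + a₂ ⊗ b₂ ⊗ c₂ then each S_k = c₁[k]·a₁b₁ᵀ + c₂[k]·a₂b₂ᵀ. S₁ and S₂ are linearly independent, so a₁b₁ᵀ and a₂b₂ᵀ must span the same plane of matrices: they are the rank-1 matrices of the form x·S₁ + y·S₂.
det(x·S₁ + y·S₂) is −16·x² + 8·xy + 8·y² = (-8)·(x − y)(2·x + y), vanishing at (x:y) = (1:1) and (1:-2).
M₁ = S₁ + S₂ = [[0, 6], [0, -12]] = 6·(1, -2)(0, 1)ᵀ and M₂ = S₁ − 2·S₂ = [[3, 0], [6, 0]] = 3·(1, 2)(1, 0)ᵀ, so take a₁ = (1, -2), b₁ = (0, 1), a₂ = (1, 2), b₂ = (1, 0).
Each slice is an integer combination of E₁ = a₁b₁ᵀ and E₂ = a₂b₂ᵀ: S₁ = 4·E₁ + E₂, S₂ = 2·E₁ − E₂, S₃ = 2·E₁ + 3·E₂; reading off coefficients, c₁ = (4, 2, 2) and c₂ = (1, -1, 3).
Hence T = (1, -2) ⊗ (0, 1) ⊗ (4, 2, 2) + (1, 2) ⊗ (1, 0) ⊗ (1, -1, 3), so rank(T) ≤ 2.
These bounds meet, so rank(T) = 2.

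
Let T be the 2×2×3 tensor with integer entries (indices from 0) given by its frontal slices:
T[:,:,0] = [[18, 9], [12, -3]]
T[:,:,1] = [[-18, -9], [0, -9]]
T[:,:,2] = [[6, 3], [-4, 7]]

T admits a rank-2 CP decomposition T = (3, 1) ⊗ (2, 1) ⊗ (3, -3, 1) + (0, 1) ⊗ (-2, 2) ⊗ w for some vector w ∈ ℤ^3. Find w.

w = (-3, -3, 3)

Subtract the known terms from T to get the rank-1 residual R = (0, 1) ⊗ (-2, 2) ⊗ w, so R[i,j,k] = a[i]·b[j]·w[k]. Pick indices with nonzero a[1]·b[0] = (1)·(-2) = -2. Only the fibre through (1,0,·) is needed: R[1,0,:] = T[1,0,:] − Σₗ aₗ[1]bₗ[0]cₗ = [12, 0, -4] − (1)·(2)·(3, -3, 1) = [6, 6, -6]. Then w[k] = R[1,0,k] / -2 for each k, giving w = [6, 6, -6] / -2 = (-3, -3, 3).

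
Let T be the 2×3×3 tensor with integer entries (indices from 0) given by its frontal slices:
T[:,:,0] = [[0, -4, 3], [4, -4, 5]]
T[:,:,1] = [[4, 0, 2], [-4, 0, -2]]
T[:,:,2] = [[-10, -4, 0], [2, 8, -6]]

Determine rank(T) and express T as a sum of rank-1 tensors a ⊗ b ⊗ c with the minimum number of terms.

rank(T) = 3

Lower bound: the mode-2 unfolding of T (rows indexed by j, columns by (i,k) = (0,0), (0,1), (0,2), (1,0), (1,1), (1,2)) is [[0, 4, -10, 4, -4, 2], [-4, 0, -4, -4, 0, 8], [3, 2, 0, 5, -2, -6]].
There the 3×3 minor on rows j ∈ {0, 1, 2}, columns (i,k) ∈ {(0,0), (0,1), (0,2)} is det [[0, 4, -10], [-4, 0, -4], [3, 2, 0]] = 32 ≠ 0, so this unfolding has rank ≥ 3; CP rank is at least every unfolding rank, so rank(T) ≥ 3. (Flattening ranks never certify an upper bound on CP rank; for that we must actually write T with 3 rank-1 terms.)
Upper bound: T is a sum of 3 rank-1 terms, T = [1, -1] ⊗ [2, 0, 1] ⊗ [-1, 2, 0] + [1, 1] ⊗ [1, -2, 2] ⊗ [2, 0, -2] + [2, -1] ⊗ [2, 2, -1] ⊗ [0, 0, -2] (written with every a and b primitive with positive leading entry and the scale carried by c; CP decompositions are not unique, and this one is verified by expanding entrywise), so rank(T) ≤ 3.
These bounds meet, so rank(T) = 3.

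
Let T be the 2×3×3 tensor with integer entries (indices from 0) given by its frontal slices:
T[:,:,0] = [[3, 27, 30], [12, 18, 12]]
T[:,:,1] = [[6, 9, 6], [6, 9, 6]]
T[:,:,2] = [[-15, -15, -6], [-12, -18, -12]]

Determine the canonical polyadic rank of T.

Lower bound: the mode-2 unfolding of T (rows indexed by j, columns by (i,k) = (0,0), (0,1), (0,2), (1,0), (1,1), (1,2)) is [[3, 6, -15, 12, 6, -12], [27, 9, -15, 18, 9, -18], [30, 6, -6, 12, 6, -12]].
There the 2×2 minor on rows j ∈ {0, 1}, columns (i,k) ∈ {(0,0), (0,1)} is det [[3, 6], [27, 9]] = -135 ≠ 0, so this unfolding has rank ≥ 2; CP rank is at least every unfolding rank, so rank(T) ≥ 2. (Flattening ranks never certify an upper bound on CP rank; for that we must actually write T with 2 rank-1 terms.)
Upper bound — finding two terms. Write S_k = T[:,:,k] for the frontal slices: S₀ = [[3, 27, 30], [12, 18, 12]], S₁ = [[6, 9, 6], [6, 9, 6]], S₂ = [[-15, -15, -6], [-12, -18, -12]].
If T = a₁ ⊗ b₁ ⊗ c₁ + a₂ ⊗ b₂ ⊗ c₂ then each S_k = c₁[k]·a₁b₁ᵀ + c₂[k]·a₂b₂ᵀ. S₀ and S₁ are linearly independent, so a₁b₁ᵀ and a₂b₂ᵀ must span the same plane of matrices: they are the rank-1 matrices of the form x·S₀ + y·S₁.
The 2×2 minor of x·S₀ + y·S₁ on rows {0,1}, columns {0,1} is −270·x² − 135·xy = (-135)·(2·x + y)(x), vanishing at (x:y) = (1:-2) and (0:1).
M₁ = S₀ − 2·S₁ = [[-9, 9, 18], [0, 0, 0]] = (-9)·(1, 0)(1, -1, -2)ᵀ and M₂ = S₁ = [[6, 9, 6], [6, 9, 6]] = 3·(1, 1)(2, 3, 2)ᵀ, so take a₁ = (1, 0), b₁ = (1, -1, -2), a₂ = (1, 1), b₂ = (2, 3, 2).
Each slice is an integer combination of E₁ = a₁b₁ᵀ and E₂ = a₂b₂ᵀ: S₀ = −9·E₁ + 6·E₂, S₁ = 3·E₂, S₂ = −3·E₁ − 6·E₂; reading off coefficients, c₁ = (-9, 0, -3) and c₂ = (6, 3, -6).
Hence T = (1, 0) ⊗ (1, -1, -2) ⊗ (-9, 0, -3) + (1, 1) ⊗ (2, 3, 2) ⊗ (6, 3, -6), so rank(T) ≤ 2.
These bounds meet, so rank(T) = 2.

2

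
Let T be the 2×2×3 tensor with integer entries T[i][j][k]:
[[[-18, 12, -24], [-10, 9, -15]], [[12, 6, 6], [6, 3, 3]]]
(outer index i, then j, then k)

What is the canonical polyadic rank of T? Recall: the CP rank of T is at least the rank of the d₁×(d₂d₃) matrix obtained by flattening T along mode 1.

2

Lower bound: in the mode-1 unfolding of T (rows indexed by i, columns by (j,k)) the 2×2 minor on rows i ∈ {0, 1}, columns (j,k) ∈ {(0,0), (0,1)} is det [[-18, 12], [12, 6]] = -252 ≠ 0, so that unfolding has rank ≥ 2 and hence rank(T) ≥ 2 (CP rank is at least every unfolding rank, though it can be larger).
Upper bound: with S_k = T[:,:,k], the two rank-1 terms a₁b₁ᵀ, a₂b₂ᵀ are the rank-1 members of the pencil x·S₀ + y·S₁.
det(x·S₀ + y·S₁) is 12·x² − 30·xy − 18·y² = 6·(x − 3·y)(2·x + y), vanishing at (x:y) = (3:1) and (1:-2).
M₁ = 3·S₀ + S₁ = [[-42, -21], [42, 21]] = (-21)·[1, -1][2, 1]ᵀ and M₂ = S₀ − 2·S₁ = [[-42, -28], [0, 0]] = (-14)·[1, 0][3, 2]ᵀ, so take a₁ = [1, -1], b₁ = [2, 1], a₂ = [1, 0], b₂ = [3, 2].
Each slice is an integer combination of E₁ = a₁b₁ᵀ and E₂ = a₂b₂ᵀ: S₀ = −6·E₁ − 2·E₂, S₁ = −3·E₁ + 6·E₂, S₂ = −3·E₁ − 6·E₂; reading off coefficients, c₁ = [-6, -3, -3] and c₂ = [-2, 6, -6].
Hence T = [1, -1] (x) [2, 1] (x) [-6, -3, -3] + [1, 0] (x) [3, 2] (x) [-2, 6, -6], so rank(T) ≤ 2.
These bounds meet, so rank(T) = 2.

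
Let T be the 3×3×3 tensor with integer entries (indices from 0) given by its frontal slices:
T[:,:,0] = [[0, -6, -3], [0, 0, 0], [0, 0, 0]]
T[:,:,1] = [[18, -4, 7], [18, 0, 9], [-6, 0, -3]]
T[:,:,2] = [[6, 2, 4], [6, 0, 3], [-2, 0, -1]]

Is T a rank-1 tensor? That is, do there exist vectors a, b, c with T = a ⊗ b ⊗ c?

The mode-2 unfolding of T (rows indexed by j, columns by (i,k) = (0,0), (0,1), (0,2), (1,0), (1,1), (1,2), (2,0), (2,1), (2,2)) is [[0, 18, 6, 0, 18, 6, 0, -6, -2], [-6, -4, 2, 0, 0, 0, 0, 0, 0], [-3, 7, 4, 0, 9, 3, 0, -3, -1]].
There the 2×2 minor on rows j ∈ {0, 1}, columns (i,k) ∈ {(0,0), (0,1)} is det [[0, 18], [-6, -4]] = 108 ≠ 0, so this unfolding has rank ≥ 2; CP rank is at least every unfolding rank, so rank(T) ≥ 2.
In particular rank(T) ≥ 2 > 1, so T is not rank-1.

No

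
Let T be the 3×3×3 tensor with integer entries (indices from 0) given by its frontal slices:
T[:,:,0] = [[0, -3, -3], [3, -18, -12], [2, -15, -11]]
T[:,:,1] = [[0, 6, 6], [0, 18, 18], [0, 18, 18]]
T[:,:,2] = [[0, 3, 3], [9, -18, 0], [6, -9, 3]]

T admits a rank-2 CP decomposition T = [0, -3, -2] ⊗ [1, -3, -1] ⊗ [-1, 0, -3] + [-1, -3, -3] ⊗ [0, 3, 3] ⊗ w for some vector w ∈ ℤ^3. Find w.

Subtract the known terms from T to get the rank-1 residual R = [-1, -3, -3] ⊗ [0, 3, 3] ⊗ w, so R[i,j,k] = a[i]·b[j]·w[k]. Pick indices with nonzero a[0]·b[1] = (-1)·(3) = -3. Only the fibre through (0,1,·) is needed: R[0,1,:] = T[0,1,:] − Σₗ aₗ[0]bₗ[1]cₗ = [-3, 6, 3] − (0)·(-3)·[-1, 0, -3] = [-3, 6, 3]. Then w[k] = R[0,1,k] / -3 for each k, giving w = [-3, 6, 3] / -3 = [1, -2, -1].

w = [1, -2, -1]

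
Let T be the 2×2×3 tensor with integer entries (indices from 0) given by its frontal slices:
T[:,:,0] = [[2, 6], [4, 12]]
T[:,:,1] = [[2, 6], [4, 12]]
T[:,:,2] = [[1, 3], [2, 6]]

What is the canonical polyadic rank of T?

1

Lower bound: T ≠ 0 (e.g. T[0,0,0] = 2), so rank(T) ≥ 1.
Upper bound: if T = a ⊗ b ⊗ c then every fibre of T is a multiple of the corresponding factor, so read the factors off the fibres through the nonzero entry T[0,0,0] = 2.
The mode-1 fibre T[:,0,0] = [2, 4] gives a = (1, 2) (primitive direction); the mode-2 fibre T[0,:,0] = [2, 6] gives b = (1, 3); then c[k] = T[0,0,k] / (a[0]·b[0]) = [2, 2, 1] / 1 = (2, 2, 1).
Expanding (1, 2) ⊗ (1, 3) ⊗ (2, 2, 1) reproduces all 12 entries of T, so T = (1, 2) ⊗ (1, 3) ⊗ (2, 2, 1) and rank(T) ≤ 1.
These bounds meet, so rank(T) = 1.
Check entry T[1,0,1] = 4: (2)·(1)·(2) = 4.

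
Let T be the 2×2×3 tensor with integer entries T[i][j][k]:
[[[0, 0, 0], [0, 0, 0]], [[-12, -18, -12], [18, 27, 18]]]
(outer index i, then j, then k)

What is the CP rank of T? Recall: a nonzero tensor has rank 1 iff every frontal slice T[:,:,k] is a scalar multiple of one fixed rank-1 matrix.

Lower bound: T ≠ 0 (e.g. T[1,0,0] = -12), so rank(T) ≥ 1.
Upper bound: if T = a ⊗ b ⊗ c then every fibre of T is a multiple of the corresponding factor, so read the factors off the fibres through the nonzero entry T[1,0,0] = -12.
The mode-1 fibre T[:,0,0] = [0, -12] gives a = [0, 1] (primitive direction); the mode-2 fibre T[1,:,0] = [-12, 18] gives b = [2, -3]; then c[k] = T[1,0,k] / (a[1]·b[0]) = [-12, -18, -12] / 2 = [-6, -9, -6].
Expanding [0, 1] ⊗ [2, -3] ⊗ [-6, -9, -6] reproduces all 12 entries of T, so T = [0, 1] ⊗ [2, -3] ⊗ [-6, -9, -6] and rank(T) ≤ 1.
These bounds meet, so rank(T) = 1.

1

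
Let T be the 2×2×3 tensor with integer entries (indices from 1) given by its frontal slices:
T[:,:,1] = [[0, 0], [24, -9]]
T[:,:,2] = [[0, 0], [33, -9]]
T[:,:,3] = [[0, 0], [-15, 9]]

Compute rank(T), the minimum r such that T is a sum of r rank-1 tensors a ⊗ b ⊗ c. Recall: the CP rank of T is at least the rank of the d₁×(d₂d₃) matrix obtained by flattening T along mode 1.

Lower bound: the mode-2 unfolding of T (rows indexed by j, columns by (i,k) = (1,1), (1,2), (1,3), (2,1), (2,2), (2,3)) is [[0, 0, 0, 24, 33, -15], [0, 0, 0, -9, -9, 9]].
There the 2×2 minor on rows j ∈ {1, 2}, columns (i,k) ∈ {(2,1), (2,2)} is det [[24, 33], [-9, -9]] = 81 ≠ 0, so this unfolding has rank ≥ 2; CP rank is at least every unfolding rank, so rank(T) ≥ 2. (Unfolding ranks only ever bound the CP rank from below — rank(T) can be strictly larger than all of them — so the matching upper bound has to come from an explicit 2-term decomposition.)
Upper bound — finding two terms. Every mode-1 slice of T is a multiple of one matrix: T[i,:,:] = a[i]·M with a = [0, 1] and M = [[24, 33, -15], [-9, -9, 9]] (rows indexed by j, columns by k). So it suffices to write M as a sum of two rank-1 matrices.
Splitting M by its rows (j = 1, 2), M = [1, 0][24, 33, -15]ᵀ + [0, 1][-9, -9, 9]ᵀ.
Hence T = [0, 1] ⊗ [1, 0] ⊗ [24, 33, -15] + [0, 1] ⊗ [0, 1] ⊗ [-9, -9, 9], so rank(T) ≤ 2.
These bounds meet, so rank(T) = 2.
Check entry T[1,1,1] = 0: (0)·(1)·(24) + (0)·(0)·(-9) = 0.

2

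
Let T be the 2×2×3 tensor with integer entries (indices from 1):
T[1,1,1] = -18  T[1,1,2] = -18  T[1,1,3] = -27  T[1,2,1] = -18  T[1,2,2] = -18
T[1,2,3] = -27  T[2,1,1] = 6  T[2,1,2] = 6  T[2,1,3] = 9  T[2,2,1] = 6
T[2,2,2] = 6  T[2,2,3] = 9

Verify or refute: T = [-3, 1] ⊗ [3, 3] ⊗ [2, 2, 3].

Reconstruct entrywise from the claimed factors. For example, T[1,1,1] = -18 and Σₗ aₗ[1]bₗ[1]cₗ[1] = (-3)·(3)·(2) = -18; checking all 12 entries, every one matches. The claim holds.

Yes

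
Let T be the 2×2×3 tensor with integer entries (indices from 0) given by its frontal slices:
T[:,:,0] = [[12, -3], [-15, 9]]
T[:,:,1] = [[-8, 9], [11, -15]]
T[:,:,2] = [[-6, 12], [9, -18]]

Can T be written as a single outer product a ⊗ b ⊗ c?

No

The mode-3 unfolding of T (rows indexed by k, columns by (i,j) = (0,0), (0,1), (1,0), (1,1)) is [[12, -3, -15, 9], [-8, 9, 11, -15], [-6, 12, 9, -18]].
There the 2×2 minor on rows k ∈ {0, 1}, columns (i,j) ∈ {(0,0), (0,1)} is det [[12, -3], [-8, 9]] = 84 ≠ 0, so this unfolding has rank ≥ 2; CP rank is at least every unfolding rank, so rank(T) ≥ 2.
In particular rank(T) ≥ 2 > 1, so T is not rank-1.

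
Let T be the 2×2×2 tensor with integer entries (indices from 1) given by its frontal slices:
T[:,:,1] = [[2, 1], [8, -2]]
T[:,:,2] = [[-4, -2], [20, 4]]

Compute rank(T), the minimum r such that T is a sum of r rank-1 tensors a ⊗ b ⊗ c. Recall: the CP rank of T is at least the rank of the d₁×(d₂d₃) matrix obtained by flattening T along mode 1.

Lower bound: in the mode-1 unfolding of T (rows indexed by i, columns by (j,k)) the 2×2 minor on rows i ∈ {1, 2}, columns (j,k) ∈ {(1,1), (1,2)} is det [[2, -4], [8, 20]] = 72 ≠ 0, so that unfolding has rank ≥ 2 and hence rank(T) ≥ 2 (CP rank is at least every unfolding rank, though it can be larger).
Upper bound: with S_k = T[:,:,k], the two rank-1 terms a₁b₁ᵀ, a₂b₂ᵀ are the rank-1 members of the pencil x·S₁ + y·S₂.
det(x·S₁ + y·S₂) is −12·x² + 12·xy + 24·y² = (-12)·(x − 2·y)(x + y), vanishing at (x:y) = (2:1) and (1:-1).
M₁ = 2·S₁ + S₂ = [[0, 0], [36, 0]] = 36·[0, 1][1, 0]ᵀ and M₂ = S₁ − S₂ = [[6, 3], [-12, -6]] = 3·[1, -2][2, 1]ᵀ, so take a₁ = [0, 1], b₁ = [1, 0], a₂ = [1, -2], b₂ = [2, 1].
Each slice is an integer combination of E₁ = a₁b₁ᵀ and E₂ = a₂b₂ᵀ: S₁ = 12·E₁ + E₂, S₂ = 12·E₁ − 2·E₂; reading off coefficients, c₁ = [12, 12] and c₂ = [1, -2].
Hence T = [0, 1] ⊗ [1, 0] ⊗ [12, 12] + [1, -2] ⊗ [2, 1] ⊗ [1, -2], so rank(T) ≤ 2.
These bounds meet, so rank(T) = 2.

2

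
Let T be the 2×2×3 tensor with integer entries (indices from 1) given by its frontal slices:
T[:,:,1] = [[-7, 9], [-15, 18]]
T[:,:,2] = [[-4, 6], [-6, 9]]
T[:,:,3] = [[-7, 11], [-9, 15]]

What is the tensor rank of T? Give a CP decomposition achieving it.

rank(T) = 2

Lower bound: the mode-3 unfolding of T (rows indexed by k, columns by (i,j) = (1,1), (1,2), (2,1), (2,2)) is [[-7, 9, -15, 18], [-4, 6, -6, 9], [-7, 11, -9, 15]].
There the 2×2 minor on rows k ∈ {1, 2}, columns (i,j) ∈ {(1,1), (1,2)} is det [[-7, 9], [-4, 6]] = -6 ≠ 0, so this unfolding has rank ≥ 2; CP rank is at least every unfolding rank, so rank(T) ≥ 2. (Unfolding ranks only ever bound the CP rank from below — rank(T) can be strictly larger than all of them — so the matching upper bound has to come from an explicit 2-term decomposition.)
Upper bound — finding two terms. Write S_k = T[:,:,k] for the frontal slices: S₁ = [[-7, 9], [-15, 18]], S₂ = [[-4, 6], [-6, 9]], S₃ = [[-7, 11], [-9, 15]].
If T = a₁ (x) b₁ (x) c₁ + a₂ (x) b₂ (x) c₂ then each S_k = c₁[k]·a₁b₁ᵀ + c₂[k]·a₂b₂ᵀ. S₁ and S₂ are linearly independent, so a₁b₁ᵀ and a₂b₂ᵀ must span the same plane of matrices: they are the rank-1 matrices of the form x·S₁ + y·S₂.
det(x·S₁ + y·S₂) is 9·x² + 9·xy = 9·(x + y)(x), vanishing at (x:y) = (1:-1) and (0:1).
M₁ = S₁ − S₂ = [[-3, 3], [-9, 9]] = (-3)·[1, 3][1, -1]ᵀ and M₂ = S₂ = [[-4, 6], [-6, 9]] = −[2, 3][2, -3]ᵀ, so take a₁ = [1, 3], b₁ = [1, -1], a₂ = [2, 3], b₂ = [2, -3].
Each slice is an integer combination of E₁ = a₁b₁ᵀ and E₂ = a₂b₂ᵀ: S₁ = −3·E₁ − E₂, S₂ = −E₂, S₃ = E₁ − 2·E₂; reading off coefficients, c₁ = [-3, 0, 1] and c₂ = [-1, -1, -2].
Hence T = [1, 3] (x) [1, -1] (x) [-3, 0, 1] + [2, 3] (x) [2, -3] (x) [-1, -1, -2], so rank(T) ≤ 2.
These bounds meet, so rank(T) = 2.
Check entry T[2,2,3] = 15: (3)·(-1)·(1) + (3)·(-3)·(-2) = 15.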